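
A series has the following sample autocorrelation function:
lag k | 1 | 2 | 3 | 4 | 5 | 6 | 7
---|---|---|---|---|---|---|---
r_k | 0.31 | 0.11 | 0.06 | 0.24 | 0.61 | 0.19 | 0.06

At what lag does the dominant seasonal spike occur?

The largest autocorrelation is r_5 = 0.61; the remaining lags stay at or below 0.31. The elevated value at lag 1 (0.31), dropping to 0.11 at lag 2, reflects decaying short-term dependence rather than seasonality.
The dominant spike at lag 5 indicates a seasonal period of 5.

5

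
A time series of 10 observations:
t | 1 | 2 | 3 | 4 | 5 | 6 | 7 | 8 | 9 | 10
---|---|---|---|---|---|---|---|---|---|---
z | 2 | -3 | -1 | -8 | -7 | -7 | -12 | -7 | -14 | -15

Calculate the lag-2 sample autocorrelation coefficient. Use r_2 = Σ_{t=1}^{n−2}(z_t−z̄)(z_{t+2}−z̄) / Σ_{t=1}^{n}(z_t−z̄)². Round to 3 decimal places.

0.313

Mean z̄ = (2 − 3 − 1 − 8 − 7 − 7 − 12 − 7 − 14 − 15)/10 = -7.2000
Numerator Σ_{t=1}^{8}(z_t−z̄)(z_{t+2}−z̄) = 84.9200
Denominator Σ(z_t−z̄)² = 271.6000
r_2 = 84.9200 / 271.6000 = 0.313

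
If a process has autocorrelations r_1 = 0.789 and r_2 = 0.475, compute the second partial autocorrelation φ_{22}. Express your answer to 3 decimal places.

-0.391

φ_{22} = (r_2 − r_1²) / (1 − r_1²)
r_1² = (0.789)² = 0.622521
Numerator = 0.475 − 0.6225 = -0.1475; denominator = 1 − 0.6225 = 0.3775
φ_{22} = -0.1475 / 0.3775 = -0.391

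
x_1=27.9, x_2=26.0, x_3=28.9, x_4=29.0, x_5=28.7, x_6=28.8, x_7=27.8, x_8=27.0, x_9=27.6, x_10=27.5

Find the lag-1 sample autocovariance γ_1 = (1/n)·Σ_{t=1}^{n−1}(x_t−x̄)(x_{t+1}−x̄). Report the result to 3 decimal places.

Mean x̄ = (27.9 + 26.0 + 28.9 + 29.0 + 28.7 + 28.8 + 27.8 + 27.0 + 27.6 + 27.5)/10 = 27.9200
Σ_{t=1}^{9}(x_t−x̄)(x_{t+1}−x̄) = 1.1776
γ_1 = 1.1776 / 10 = 0.118

0.118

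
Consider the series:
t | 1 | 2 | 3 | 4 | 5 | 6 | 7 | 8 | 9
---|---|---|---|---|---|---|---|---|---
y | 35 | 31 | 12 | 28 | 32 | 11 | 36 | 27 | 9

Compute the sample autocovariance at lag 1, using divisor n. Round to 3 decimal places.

-33.034

Mean ȳ = (35 + 31 + 12 + 28 + 32 + 11 + 36 + 27 + 9)/9 = 24.5556
Σ_{t=1}^{8}(y_t−ȳ)(y_{t+1}−ȳ) = -297.3086
γ_1 = -297.3086 / 9 = -33.034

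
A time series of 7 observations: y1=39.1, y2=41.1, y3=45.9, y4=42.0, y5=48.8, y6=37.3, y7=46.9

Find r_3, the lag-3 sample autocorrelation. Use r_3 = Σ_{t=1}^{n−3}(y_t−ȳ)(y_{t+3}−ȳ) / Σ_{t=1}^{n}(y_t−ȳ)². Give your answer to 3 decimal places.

-0.251

Mean ȳ = (39.1 + 41.1 + 45.9 + 42.0 + 48.8 + 37.3 + 46.9)/7 = 43.0143
Deviations from mean: -3.9143, -1.9143, 2.8857, -1.0143, 5.7857, -5.7143, 3.8857
Numerator Σ_{t=1}^{4}(y_t−ȳ)(y_{t+3}−ȳ) = -27.5363
Denominator Σ(y_t−ȳ)² = 109.5686
r_3 = -27.5363 / 109.5686 = -0.251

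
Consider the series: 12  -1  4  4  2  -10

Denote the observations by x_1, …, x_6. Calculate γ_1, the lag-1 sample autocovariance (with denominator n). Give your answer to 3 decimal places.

-5.310

Mean x̄ = (12 − 1 + 4 + 4 + 2 − 10)/6 = 1.8333
Deviations: 10.1667, -2.8333, 2.1667, 2.1667, 0.1667, -11.8333
Σ_{t=1}^{5}(x_t−x̄)(x_{t+1}−x̄) = -31.8611
γ_1 = -31.8611 / 6 = -5.310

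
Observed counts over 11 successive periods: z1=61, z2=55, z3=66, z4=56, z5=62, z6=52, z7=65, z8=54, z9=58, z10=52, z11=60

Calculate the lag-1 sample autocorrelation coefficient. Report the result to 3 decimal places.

-0.671

Mean z̄ = (61 + 55 + 66 + 56 + 62 + 52 + 65 + 54 + 58 + 52 + 60)/11 = 58.2727
Numerator Σ_{t=1}^{10}(z_t−z̄)(z_{t+1}−z̄) = -162.5289
Denominator Σ(z_t−z̄)² = 242.1818
r_1 = -162.5289 / 242.1818 = -0.671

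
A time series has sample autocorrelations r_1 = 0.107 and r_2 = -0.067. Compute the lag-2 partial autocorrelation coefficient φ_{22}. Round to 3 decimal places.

-0.079

φ_{22} = (r_2 − r_1²) / (1 − r_1²)
r_1² = (0.107)² = 0.011449
Numerator = -0.067 − 0.0114 = -0.0784; denominator = 1 − 0.0114 = 0.9886
φ_{22} = -0.0784 / 0.9886 = -0.079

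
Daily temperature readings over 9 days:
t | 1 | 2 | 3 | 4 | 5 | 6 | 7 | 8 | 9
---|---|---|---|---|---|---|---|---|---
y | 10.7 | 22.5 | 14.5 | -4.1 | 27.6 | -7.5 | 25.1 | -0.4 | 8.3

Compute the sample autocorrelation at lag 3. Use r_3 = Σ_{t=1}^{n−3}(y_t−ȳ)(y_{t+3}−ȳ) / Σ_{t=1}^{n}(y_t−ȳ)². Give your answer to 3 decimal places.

Mean ȳ = (10.7 + 22.5 + 14.5 − 4.1 + 27.6 − 7.5 + 25.1 − 0.4 + 8.3)/9 = 10.7444
Numerator Σ_{t=1}^{6}(y_t−ȳ)(y_{t+3}−ȳ) = -226.0604
Denominator Σ(y_t−ȳ)² = 1325.8822
r_3 = -226.0604 / 1325.8822 = -0.170

-0.170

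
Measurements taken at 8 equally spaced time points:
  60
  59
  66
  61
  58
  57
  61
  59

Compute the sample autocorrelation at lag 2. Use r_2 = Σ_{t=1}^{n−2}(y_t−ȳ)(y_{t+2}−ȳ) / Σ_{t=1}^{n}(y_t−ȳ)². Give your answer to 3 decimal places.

-0.289

Mean ȳ = (60 + 59 + 66 + 61 + 58 + 57 + 61 + 59)/8 = 60.1250
Deviations from mean: -0.1250, -1.1250, 5.8750, 0.8750, -2.1250, -3.1250, 0.8750, -1.1250
Σ(y_t−ȳ)(y_{t+2}−ȳ) = (-0.7344) + (-0.9844) + (-12.4844) + (-2.7344) + (-1.8594) + (3.5156) = -15.2813
Denominator Σ(y_t−ȳ)² = 52.8750
r_2 = -15.2813 / 52.8750 = -0.289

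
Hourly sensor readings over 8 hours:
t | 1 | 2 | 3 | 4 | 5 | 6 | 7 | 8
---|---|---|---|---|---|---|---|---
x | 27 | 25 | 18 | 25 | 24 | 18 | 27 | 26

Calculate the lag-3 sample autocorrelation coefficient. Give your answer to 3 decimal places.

Mean x̄ = (27 + 25 + 18 + 25 + 24 + 18 + 27 + 26)/8 = 23.7500
Deviations from mean: 3.2500, 1.2500, -5.7500, 1.2500, 0.2500, -5.7500, 3.2500, 2.2500
Numerator Σ_{t=1}^{5}(x_t−x̄)(x_{t+3}−x̄) = 42.0625
Denominator Σ(x_t−x̄)² = 95.5000
r_3 = 42.0625 / 95.5000 = 0.440

0.440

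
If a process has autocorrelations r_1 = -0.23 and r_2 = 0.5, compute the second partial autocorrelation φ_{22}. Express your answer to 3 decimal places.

0.472

φ_{22} = (r_2 − r_1²) / (1 − r_1²)
r_1² = (-0.23)² = 0.0529
Numerator = 0.5 − 0.0529 = 0.4471; denominator = 1 − 0.0529 = 0.9471
φ_{22} = 0.4471 / 0.9471 = 0.472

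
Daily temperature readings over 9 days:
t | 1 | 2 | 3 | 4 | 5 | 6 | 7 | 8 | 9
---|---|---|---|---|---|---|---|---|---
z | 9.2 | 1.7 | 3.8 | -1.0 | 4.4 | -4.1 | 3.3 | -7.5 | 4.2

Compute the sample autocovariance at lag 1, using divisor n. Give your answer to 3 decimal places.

Mean z̄ = (9.2 + 1.7 + 3.8 − 1.0 + 4.4 − 4.1 + 3.3 − 7.5 + 4.2)/9 = 1.5556
Σ_{t=1}^{8}(z_t−z̄)(z_{t+1}−z̄) = -77.2731
γ_1 = -77.2731 / 9 = -8.586

-8.586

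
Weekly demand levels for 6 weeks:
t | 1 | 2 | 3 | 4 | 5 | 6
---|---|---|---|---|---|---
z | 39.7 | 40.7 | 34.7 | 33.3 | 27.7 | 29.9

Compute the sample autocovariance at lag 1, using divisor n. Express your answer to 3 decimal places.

12.064

Mean z̄ = (39.7 + 40.7 + 34.7 + 33.3 + 27.7 + 29.9)/6 = 34.3333
Deviations: 5.3667, 6.3667, 0.3667, -1.0333, -6.6333, -4.4333
Σ_{t=1}^{5}(z_t−z̄)(z_{t+1}−z̄) = 72.3856
γ_1 = 72.3856 / 6 = 12.064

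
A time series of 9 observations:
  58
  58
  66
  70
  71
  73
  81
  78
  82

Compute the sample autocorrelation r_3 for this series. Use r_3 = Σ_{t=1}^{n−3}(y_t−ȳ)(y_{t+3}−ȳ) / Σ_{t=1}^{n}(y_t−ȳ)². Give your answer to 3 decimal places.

0.024

Mean ȳ = (58 + 58 + 66 + 70 + 71 + 73 + 81 + 78 + 82)/9 = 70.7778
Σ(y_t−ȳ)(y_{t+3}−ȳ) = (9.9383) + (-2.8395) + (-10.6173) + (-7.9506) + (1.6049) + (24.9383) = 15.0741
Denominator Σ(y_t−ȳ)² = 637.5556
r_3 = 15.0741 / 637.5556 = 0.024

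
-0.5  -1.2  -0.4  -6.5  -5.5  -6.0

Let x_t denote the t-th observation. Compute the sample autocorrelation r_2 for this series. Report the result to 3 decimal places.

Mean x̄ = (-0.5 − 1.2 − 0.4 − 6.5 − 5.5 − 6.0)/6 = -3.3500
Deviations from mean: 2.8500, 2.1500, 2.9500, -3.1500, -2.1500, -2.6500
Σ(x_t−x̄)(x_{t+2}−x̄) = (8.4075) + (-6.7725) + (-6.3425) + (8.3475) = 3.6400
Denominator Σ(x_t−x̄)² = 43.0150
r_2 = 3.6400 / 43.0150 = 0.085

0.085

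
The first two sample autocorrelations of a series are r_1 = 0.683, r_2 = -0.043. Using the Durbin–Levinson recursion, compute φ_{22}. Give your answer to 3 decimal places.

φ_{22} = (r_2 − r_1²) / (1 − r_1²)
r_1² = (0.683)² = 0.466489
Numerator = -0.043 − 0.4665 = -0.5095; denominator = 1 − 0.4665 = 0.5335
φ_{22} = -0.5095 / 0.5335 = -0.955

-0.955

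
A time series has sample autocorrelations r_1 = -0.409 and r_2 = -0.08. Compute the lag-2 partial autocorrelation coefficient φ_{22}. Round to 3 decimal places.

φ_{22} = (r_2 − r_1²) / (1 − r_1²)
r_1² = (-0.409)² = 0.167281
Numerator = -0.08 − 0.1673 = -0.2473; denominator = 1 − 0.1673 = 0.8327
φ_{22} = -0.2473 / 0.8327 = -0.297

-0.297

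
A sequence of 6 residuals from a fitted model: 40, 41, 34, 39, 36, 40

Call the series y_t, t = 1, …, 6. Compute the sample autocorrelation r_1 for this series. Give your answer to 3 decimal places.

-0.414

Mean ȳ = (40 + 41 + 34 + 39 + 36 + 40)/6 = 38.3333
Deviations from mean: 1.6667, 2.6667, -4.3333, 0.6667, -2.3333, 1.6667
Numerator Σ_{t=1}^{5}(y_t−ȳ)(y_{t+1}−ȳ) = -15.4444
Denominator Σ(y_t−ȳ)² = 37.3333
r_1 = -15.4444 / 37.3333 = -0.414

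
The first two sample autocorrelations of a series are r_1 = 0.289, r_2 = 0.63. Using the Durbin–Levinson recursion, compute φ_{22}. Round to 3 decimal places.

φ_{22} = (r_2 − r_1²) / (1 − r_1²)
r_1² = (0.289)² = 0.083521
Numerator = 0.63 − 0.0835 = 0.5465; denominator = 1 − 0.0835 = 0.9165
φ_{22} = 0.5465 / 0.9165 = 0.596

0.596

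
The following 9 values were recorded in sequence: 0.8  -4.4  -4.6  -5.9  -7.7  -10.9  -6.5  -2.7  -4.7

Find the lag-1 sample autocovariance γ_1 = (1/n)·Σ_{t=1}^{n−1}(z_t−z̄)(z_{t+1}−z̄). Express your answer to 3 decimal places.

Mean z̄ = (0.8 − 4.4 − 4.6 − 5.9 − 7.7 − 10.9 − 6.5 − 2.7 − 4.7)/9 = -5.1778
Σ_{t=1}^{8}(z_t−z̄)(z_{t+1}−z̄) = 26.4095
γ_1 = 26.4095 / 9 = 2.934

2.934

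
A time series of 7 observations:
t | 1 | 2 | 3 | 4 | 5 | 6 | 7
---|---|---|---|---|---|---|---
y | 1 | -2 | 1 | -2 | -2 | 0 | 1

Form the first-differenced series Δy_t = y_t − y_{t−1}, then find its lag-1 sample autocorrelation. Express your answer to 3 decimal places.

First differences Δy: -3, 3, -3, 0, 2, 1
Mean of differences = 0.0000
Numerator Σ(Δy_t−Δȳ)(Δy_{t+1}−Δȳ) = -16.0000
Denominator Σ(Δy_t−Δȳ)² = 32.0000
r_1(Δy) = -16.0000 / 32.0000 = -0.500

-0.500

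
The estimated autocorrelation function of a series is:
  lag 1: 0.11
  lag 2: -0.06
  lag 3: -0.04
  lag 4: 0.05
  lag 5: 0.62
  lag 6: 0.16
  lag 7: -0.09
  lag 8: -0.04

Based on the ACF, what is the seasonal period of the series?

5

The largest autocorrelation is r_5 = 0.62; the remaining lags stay at or below 0.16.
The dominant spike at lag 5 indicates a seasonal period of 5.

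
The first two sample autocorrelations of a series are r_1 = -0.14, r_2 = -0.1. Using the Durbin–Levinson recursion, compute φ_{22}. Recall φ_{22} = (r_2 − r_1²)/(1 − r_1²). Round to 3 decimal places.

φ_{22} = (r_2 − r_1²) / (1 − r_1²)
r_1² = (-0.14)² = 0.0196
Numerator = -0.1 − 0.0196 = -0.1196; denominator = 1 − 0.0196 = 0.9804
φ_{22} = -0.1196 / 0.9804 = -0.122

-0.122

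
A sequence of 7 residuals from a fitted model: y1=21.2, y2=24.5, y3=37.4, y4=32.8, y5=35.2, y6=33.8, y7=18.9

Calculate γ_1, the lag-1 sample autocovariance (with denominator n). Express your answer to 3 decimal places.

4.559

Mean ȳ = (21.2 + 24.5 + 37.4 + 32.8 + 35.2 + 33.8 + 18.9)/7 = 29.1143
Σ_{t=1}^{6}(y_t−ȳ)(y_{t+1}−ȳ) = 31.9098
γ_1 = 31.9098 / 7 = 4.559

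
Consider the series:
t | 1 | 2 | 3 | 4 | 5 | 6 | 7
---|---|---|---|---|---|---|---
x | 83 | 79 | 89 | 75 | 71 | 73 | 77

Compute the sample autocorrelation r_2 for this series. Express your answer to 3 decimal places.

Mean x̄ = (83 + 79 + 89 + 75 + 71 + 73 + 77)/7 = 78.1429
Deviations from mean: 4.8571, 0.8571, 10.8571, -3.1429, -7.1429, -5.1429, -1.1429
Σ(x_t−x̄)(x_{t+2}−x̄) = (52.7347) + (-2.6939) + (-77.5510) + (16.1633) + (8.1633) = -3.1837
Denominator Σ(x_t−x̄)² = 230.8571
r_2 = -3.1837 / 230.8571 = -0.014

-0.014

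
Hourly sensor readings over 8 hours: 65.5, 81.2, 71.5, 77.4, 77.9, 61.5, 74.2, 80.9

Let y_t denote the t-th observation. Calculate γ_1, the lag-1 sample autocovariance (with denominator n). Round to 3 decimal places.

-15.555

Mean ȳ = (65.5 + 81.2 + 71.5 + 77.4 + 77.9 + 61.5 + 74.2 + 80.9)/8 = 73.7625
Deviations: -8.2625, 7.4375, -2.2625, 3.6375, 4.1375, -12.2625, 0.4375, 7.1375
Σ_{t=1}^{7}(y_t−ȳ)(y_{t+1}−ȳ) = -124.4377
γ_1 = -124.4377 / 8 = -15.555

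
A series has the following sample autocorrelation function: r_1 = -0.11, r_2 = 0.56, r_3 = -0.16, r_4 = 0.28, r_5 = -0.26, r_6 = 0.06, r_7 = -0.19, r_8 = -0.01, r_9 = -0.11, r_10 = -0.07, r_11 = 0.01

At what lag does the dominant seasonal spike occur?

The largest autocorrelation is r_2 = 0.56, with a weaker echo at lag 4 (0.28); the remaining lags stay at or below 0.06.
The dominant spike at lag 2 indicates a seasonal period of 2.

2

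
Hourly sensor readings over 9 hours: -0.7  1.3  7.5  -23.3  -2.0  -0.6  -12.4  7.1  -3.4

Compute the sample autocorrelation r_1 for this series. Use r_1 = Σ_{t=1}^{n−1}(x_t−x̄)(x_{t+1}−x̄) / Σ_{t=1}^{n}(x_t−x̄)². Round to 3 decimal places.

-0.400

Mean x̄ = (-0.7 + 1.3 + 7.5 − 23.3 − 2.0 − 0.6 − 12.4 + 7.1 − 3.4)/9 = -2.9444
Numerator Σ_{t=1}^{8}(x_t−x̄)(x_{t+1}−x̄) = -297.4753
Denominator Σ(x_t−x̄)² = 743.3822
r_1 = -297.4753 / 743.3822 = -0.400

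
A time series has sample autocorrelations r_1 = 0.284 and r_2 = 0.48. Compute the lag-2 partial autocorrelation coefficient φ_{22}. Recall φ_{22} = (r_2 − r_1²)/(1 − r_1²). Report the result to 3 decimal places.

φ_{22} = (r_2 − r_1²) / (1 − r_1²)
r_1² = (0.284)² = 0.080656
Numerator = 0.48 − 0.0807 = 0.3993; denominator = 1 − 0.0807 = 0.9193
φ_{22} = 0.3993 / 0.9193 = 0.434

0.434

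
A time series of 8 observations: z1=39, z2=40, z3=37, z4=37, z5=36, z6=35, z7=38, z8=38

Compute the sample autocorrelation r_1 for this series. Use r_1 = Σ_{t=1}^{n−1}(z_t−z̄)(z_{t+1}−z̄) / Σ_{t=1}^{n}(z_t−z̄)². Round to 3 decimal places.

0.347

Mean z̄ = (39 + 40 + 37 + 37 + 36 + 35 + 38 + 38)/8 = 37.5000
Deviations from mean: 1.5000, 2.5000, -0.5000, -0.5000, -1.5000, -2.5000, 0.5000, 0.5000
Σ(z_t−z̄)(z_{t+1}−z̄) = (3.7500) + (-1.2500) + (0.2500) + (0.7500) + (3.7500) + (-1.2500) + (0.2500) = 6.2500
Denominator Σ(z_t−z̄)² = 18.0000
r_1 = 6.2500 / 18.0000 = 0.347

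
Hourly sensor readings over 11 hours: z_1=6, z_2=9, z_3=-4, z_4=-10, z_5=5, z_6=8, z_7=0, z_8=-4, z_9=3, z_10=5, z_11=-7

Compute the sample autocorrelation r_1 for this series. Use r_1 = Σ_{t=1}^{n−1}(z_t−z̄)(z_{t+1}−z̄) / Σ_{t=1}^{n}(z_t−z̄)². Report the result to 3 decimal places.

Mean z̄ = (6 + 9 − 4 − 10 + 5 + 8 + 0 − 4 + 3 + 5 − 7)/11 = 1.0000
Numerator Σ_{t=1}^{10}(z_t−z̄)(z_{t+1}−z̄) = 3.0000
Denominator Σ(z_t−z̄)² = 410.0000
r_1 = 3.0000 / 410.0000 = 0.007

0.007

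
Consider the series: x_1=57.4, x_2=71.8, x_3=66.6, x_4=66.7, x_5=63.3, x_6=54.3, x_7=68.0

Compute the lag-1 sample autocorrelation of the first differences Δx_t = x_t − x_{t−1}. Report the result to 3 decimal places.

First differences Δx: 14.4, -5.2, 0.1, -3.4, -9.0, 13.7
Mean of differences = 1.7667
Numerator Σ(Δx_t−Δx̄)(Δx_{t+1}−Δx̄) = -140.6444
Denominator Σ(Δx_t−Δx̄)² = 495.9333
r_1(Δx) = -140.6444 / 495.9333 = -0.284

-0.284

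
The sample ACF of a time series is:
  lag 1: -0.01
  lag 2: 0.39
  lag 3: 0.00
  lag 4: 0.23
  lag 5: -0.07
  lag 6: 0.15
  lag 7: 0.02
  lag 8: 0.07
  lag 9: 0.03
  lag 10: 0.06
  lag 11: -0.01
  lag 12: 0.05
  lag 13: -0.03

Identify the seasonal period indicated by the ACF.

2

The largest autocorrelation is r_2 = 0.39, with weaker echoes at lags 4 (0.23) and 6 (0.15); the remaining lags stay at or below 0.07.
The dominant spike at lag 2 indicates a seasonal period of 2.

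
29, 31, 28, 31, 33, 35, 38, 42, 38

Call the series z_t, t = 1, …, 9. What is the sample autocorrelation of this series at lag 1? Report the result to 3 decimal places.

Mean z̄ = (29 + 31 + 28 + 31 + 33 + 35 + 38 + 42 + 38)/9 = 33.8889
Numerator Σ_{t=1}^{8}(z_t−z̄)(z_{t+1}−z̄) = 120.9877
Denominator Σ(z_t−z̄)² = 176.8889
r_1 = 120.9877 / 176.8889 = 0.684

0.684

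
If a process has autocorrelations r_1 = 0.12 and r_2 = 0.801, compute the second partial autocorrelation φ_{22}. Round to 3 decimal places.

φ_{22} = (r_2 − r_1²) / (1 − r_1²)
r_1² = (0.12)² = 0.0144
Numerator = 0.801 − 0.0144 = 0.7866; denominator = 1 − 0.0144 = 0.9856
φ_{22} = 0.7866 / 0.9856 = 0.798

0.798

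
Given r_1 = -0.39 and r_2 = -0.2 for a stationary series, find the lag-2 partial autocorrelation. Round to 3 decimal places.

-0.415

φ_{22} = (r_2 − r_1²) / (1 − r_1²)
r_1² = (-0.39)² = 0.1521
Numerator = -0.2 − 0.1521 = -0.3521; denominator = 1 − 0.1521 = 0.8479
φ_{22} = -0.3521 / 0.8479 = -0.415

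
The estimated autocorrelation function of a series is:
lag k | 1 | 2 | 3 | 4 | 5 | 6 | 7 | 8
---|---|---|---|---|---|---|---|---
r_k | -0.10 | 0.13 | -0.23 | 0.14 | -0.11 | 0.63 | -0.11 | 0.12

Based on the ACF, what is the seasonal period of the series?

The largest autocorrelation is r_6 = 0.63; the remaining lags stay at or below 0.14.
The dominant spike at lag 6 indicates a seasonal period of 6.

6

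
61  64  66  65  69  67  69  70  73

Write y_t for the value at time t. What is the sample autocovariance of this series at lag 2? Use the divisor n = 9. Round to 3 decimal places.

2.874

Mean ȳ = (61 + 64 + 66 + 65 + 69 + 67 + 69 + 70 + 73)/9 = 67.1111
Σ_{t=1}^{7}(y_t−ȳ)(y_{t+2}−ȳ) = 25.8642
γ_2 = 25.8642 / 9 = 2.874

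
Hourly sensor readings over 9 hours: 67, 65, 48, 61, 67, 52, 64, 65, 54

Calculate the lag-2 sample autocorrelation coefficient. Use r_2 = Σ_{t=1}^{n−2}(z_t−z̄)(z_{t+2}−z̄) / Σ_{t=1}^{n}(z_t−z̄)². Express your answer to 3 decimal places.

-0.501

Mean z̄ = (67 + 65 + 48 + 61 + 67 + 52 + 64 + 65 + 54)/9 = 60.3333
Σ(z_t−z̄)(z_{t+2}−z̄) = (-82.2222) + (3.1111) + (-82.2222) + (-5.5556) + (24.4444) + (-38.8889) + (-23.2222) = -204.5556
Denominator Σ(z_t−z̄)² = 408.0000
r_2 = -204.5556 / 408.0000 = -0.501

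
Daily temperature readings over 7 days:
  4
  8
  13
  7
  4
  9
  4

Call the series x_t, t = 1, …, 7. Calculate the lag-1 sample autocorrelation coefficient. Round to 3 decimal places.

-0.132

Mean x̄ = (4 + 8 + 13 + 7 + 4 + 9 + 4)/7 = 7.0000
Σ(x_t−x̄)(x_{t+1}−x̄) = (-3.0000) + (6.0000) + (0.0000) + (0.0000) + (-6.0000) + (-6.0000) = -9.0000
Denominator Σ(x_t−x̄)² = 68.0000
r_1 = -9.0000 / 68.0000 = -0.132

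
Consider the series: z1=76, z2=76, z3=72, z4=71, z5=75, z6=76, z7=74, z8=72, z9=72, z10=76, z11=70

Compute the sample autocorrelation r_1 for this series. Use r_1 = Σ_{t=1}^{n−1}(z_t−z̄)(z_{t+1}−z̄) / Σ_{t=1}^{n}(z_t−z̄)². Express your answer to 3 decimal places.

Mean z̄ = (76 + 76 + 72 + 71 + 75 + 76 + 74 + 72 + 72 + 76 + 70)/11 = 73.6364
Numerator Σ_{t=1}^{10}(z_t−z̄)(z_{t+1}−z̄) = -3.8595
Denominator Σ(z_t−z̄)² = 52.5455
r_1 = -3.8595 / 52.5455 = -0.073

-0.073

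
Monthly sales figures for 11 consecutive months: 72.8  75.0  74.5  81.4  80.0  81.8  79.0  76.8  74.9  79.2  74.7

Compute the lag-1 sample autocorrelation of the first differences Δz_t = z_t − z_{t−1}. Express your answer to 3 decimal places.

-0.353

First differences Δz: 2.2, -0.5, 6.9, -1.4, 1.8, -2.8, -2.2, -1.9, 4.3, -4.5
Mean of differences = 0.1900
Numerator Σ(Δz_t−Δz̄)(Δz_{t+1}−Δz̄) = -39.7841
Denominator Σ(Δz_t−Δz̄)² = 112.5690
r_1(Δz) = -39.7841 / 112.5690 = -0.353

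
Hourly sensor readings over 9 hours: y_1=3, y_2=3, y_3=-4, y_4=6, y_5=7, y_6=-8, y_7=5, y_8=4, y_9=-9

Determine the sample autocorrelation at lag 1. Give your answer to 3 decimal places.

Mean ȳ = (3 + 3 − 4 + 6 + 7 − 8 + 5 + 4 − 9)/9 = 0.7778
Numerator Σ_{t=1}^{8}(y_t−ȳ)(y_{t+1}−ȳ) = -107.7160
Denominator Σ(y_t−ȳ)² = 299.5556
r_1 = -107.7160 / 299.5556 = -0.360

-0.360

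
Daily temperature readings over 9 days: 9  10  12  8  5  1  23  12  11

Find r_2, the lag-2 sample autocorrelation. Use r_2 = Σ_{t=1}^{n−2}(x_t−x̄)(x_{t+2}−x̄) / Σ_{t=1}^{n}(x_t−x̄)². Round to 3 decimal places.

Mean x̄ = (9 + 10 + 12 + 8 + 5 + 1 + 23 + 12 + 11)/9 = 10.1111
Numerator Σ_{t=1}^{7}(x_t−x̄)(x_{t+2}−x̄) = -63.9136
Denominator Σ(x_t−x̄)² = 288.8889
r_2 = -63.9136 / 288.8889 = -0.221

-0.221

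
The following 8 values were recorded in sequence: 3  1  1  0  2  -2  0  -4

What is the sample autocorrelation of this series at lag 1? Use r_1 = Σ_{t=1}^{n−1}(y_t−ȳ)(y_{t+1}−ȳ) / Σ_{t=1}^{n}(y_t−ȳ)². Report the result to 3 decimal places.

-0.008

Mean ȳ = (3 + 1 + 1 + 0 + 2 − 2 + 0 − 4)/8 = 0.1250
Deviations from mean: 2.8750, 0.8750, 0.8750, -0.1250, 1.8750, -2.1250, -0.1250, -4.1250
Numerator Σ_{t=1}^{7}(y_t−ȳ)(y_{t+1}−ȳ) = -0.2656
Denominator Σ(y_t−ȳ)² = 34.8750
r_1 = -0.2656 / 34.8750 = -0.008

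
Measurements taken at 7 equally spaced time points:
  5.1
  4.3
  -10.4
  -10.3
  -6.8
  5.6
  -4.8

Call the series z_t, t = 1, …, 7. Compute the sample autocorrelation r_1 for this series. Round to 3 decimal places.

Mean z̄ = (5.1 + 4.3 − 10.4 − 10.3 − 6.8 + 5.6 − 4.8)/7 = -2.4714
Deviations from mean: 7.5714, 6.7714, -7.9286, -7.8286, -4.3286, 8.0714, -2.3286
Numerator Σ_{t=1}^{6}(z_t−z̄)(z_{t+1}−z̄) = 39.8049
Denominator Σ(z_t−z̄)² = 316.6343
r_1 = 39.8049 / 316.6343 = 0.126

0.126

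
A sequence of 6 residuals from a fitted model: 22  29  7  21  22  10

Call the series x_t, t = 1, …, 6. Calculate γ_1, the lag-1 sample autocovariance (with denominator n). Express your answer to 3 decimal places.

-22.292

Mean x̄ = (22 + 29 + 7 + 21 + 22 + 10)/6 = 18.5000
Σ_{t=1}^{5}(x_t−x̄)(x_{t+1}−x̄) = -133.7500
γ_1 = -133.7500 / 6 = -22.292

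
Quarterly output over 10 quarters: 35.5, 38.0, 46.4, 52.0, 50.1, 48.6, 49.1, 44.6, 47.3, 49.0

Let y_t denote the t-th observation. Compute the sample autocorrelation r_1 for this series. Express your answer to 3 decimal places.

Mean ȳ = (35.5 + 38.0 + 46.4 + 52.0 + 50.1 + 48.6 + 49.1 + 44.6 + 47.3 + 49.0)/10 = 46.0600
Numerator Σ_{t=1}^{9}(y_t−ȳ)(y_{t+1}−ȳ) = 123.7704
Denominator Σ(y_t−ȳ)² = 256.2040
r_1 = 123.7704 / 256.2040 = 0.483

0.483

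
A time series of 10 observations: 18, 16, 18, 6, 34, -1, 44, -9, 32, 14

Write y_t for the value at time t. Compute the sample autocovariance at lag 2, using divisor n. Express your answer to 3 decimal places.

Mean ȳ = (18 + 16 + 18 + 6 + 34 − 1 + 44 − 9 + 32 + 14)/10 = 17.2000
Σ_{t=1}^{8}(y_t−ȳ)(y_{t+2}−ȳ) = 1638.9200
γ_2 = 1638.9200 / 10 = 163.892

163.892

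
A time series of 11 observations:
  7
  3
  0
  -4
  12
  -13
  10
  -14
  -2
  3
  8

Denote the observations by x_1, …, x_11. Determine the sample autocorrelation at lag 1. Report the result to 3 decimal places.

Mean x̄ = (7 + 3 + 0 − 4 + 12 − 13 + 10 − 14 − 2 + 3 + 8)/11 = 0.9091
Numerator Σ_{t=1}^{10}(x_t−x̄)(x_{t+1}−x̄) = -403.2810
Denominator Σ(x_t−x̄)² = 750.9091
r_1 = -403.2810 / 750.9091 = -0.537

-0.537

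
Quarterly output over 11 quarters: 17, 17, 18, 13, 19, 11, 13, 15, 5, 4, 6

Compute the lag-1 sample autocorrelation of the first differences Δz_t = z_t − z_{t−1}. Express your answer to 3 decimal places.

-0.540

First differences Δz: 0, 1, -5, 6, -8, 2, 2, -10, -1, 2
Mean of differences = -1.1000
Numerator Σ(Δz_t−Δz̄)(Δz_{t+1}−Δz̄) = -122.5100
Denominator Σ(Δz_t−Δz̄)² = 226.9000
r_1(Δz) = -122.5100 / 226.9000 = -0.540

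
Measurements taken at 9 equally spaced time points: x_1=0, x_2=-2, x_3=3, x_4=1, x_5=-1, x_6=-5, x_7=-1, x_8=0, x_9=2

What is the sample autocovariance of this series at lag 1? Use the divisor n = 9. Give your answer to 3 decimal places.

0.469

Mean x̄ = (0 − 2 + 3 + 1 − 1 − 5 − 1 + 0 + 2)/9 = -0.3333
Σ_{t=1}^{8}(x_t−x̄)(x_{t+1}−x̄) = 4.2222
γ_1 = 4.2222 / 9 = 0.469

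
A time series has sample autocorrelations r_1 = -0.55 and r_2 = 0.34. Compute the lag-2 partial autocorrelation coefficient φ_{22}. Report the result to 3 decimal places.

0.054

φ_{22} = (r_2 − r_1²) / (1 − r_1²)
r_1² = (-0.55)² = 0.3025
Numerator = 0.34 − 0.3025 = 0.0375; denominator = 1 − 0.3025 = 0.6975
φ_{22} = 0.0375 / 0.6975 = 0.054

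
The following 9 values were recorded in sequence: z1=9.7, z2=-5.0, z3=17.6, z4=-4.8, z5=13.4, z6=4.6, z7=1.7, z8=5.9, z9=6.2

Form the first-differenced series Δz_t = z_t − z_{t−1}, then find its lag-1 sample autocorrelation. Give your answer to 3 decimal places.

First differences Δz: -14.7, 22.6, -22.4, 18.2, -8.8, -2.9, 4.2, 0.3
Mean of differences = -0.4375
Numerator Σ(Δz_t−Δz̄)(Δz_{t+1}−Δz̄) = -1387.1227
Denominator Σ(Δz_t−Δz̄)² = 1661.8988
r_1(Δz) = -1387.1227 / 1661.8988 = -0.835

-0.835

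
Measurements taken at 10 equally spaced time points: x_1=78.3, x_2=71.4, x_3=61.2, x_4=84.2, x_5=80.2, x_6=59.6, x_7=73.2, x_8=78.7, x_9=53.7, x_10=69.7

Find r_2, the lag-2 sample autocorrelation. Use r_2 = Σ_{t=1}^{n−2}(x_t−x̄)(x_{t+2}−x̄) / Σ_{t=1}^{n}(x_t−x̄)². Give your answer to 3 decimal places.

Mean x̄ = (78.3 + 71.4 + 61.2 + 84.2 + 80.2 + 59.6 + 73.2 + 78.7 + 53.7 + 69.7)/10 = 71.0200
Numerator Σ_{t=1}^{8}(x_t−x̄)(x_{t+2}−x̄) = -422.7328
Denominator Σ(x_t−x̄)² = 903.4360
r_2 = -422.7328 / 903.4360 = -0.468

-0.468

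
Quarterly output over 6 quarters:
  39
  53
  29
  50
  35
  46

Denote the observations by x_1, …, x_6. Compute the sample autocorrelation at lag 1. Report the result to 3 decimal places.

-0.850

Mean x̄ = (39 + 53 + 29 + 50 + 35 + 46)/6 = 42.0000
Numerator Σ_{t=1}^{5}(x_t−x̄)(x_{t+1}−x̄) = -364.0000
Denominator Σ(x_t−x̄)² = 428.0000
r_1 = -364.0000 / 428.0000 = -0.850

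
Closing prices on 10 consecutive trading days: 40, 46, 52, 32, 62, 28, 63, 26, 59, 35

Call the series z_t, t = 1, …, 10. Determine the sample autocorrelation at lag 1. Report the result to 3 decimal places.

Mean z̄ = (40 + 46 + 52 + 32 + 62 + 28 + 63 + 26 + 59 + 35)/10 = 44.3000
Numerator Σ_{t=1}^{9}(z_t−z̄)(z_{t+1}−z̄) = -1647.8900
Denominator Σ(z_t−z̄)² = 1798.1000
r_1 = -1647.8900 / 1798.1000 = -0.916

-0.916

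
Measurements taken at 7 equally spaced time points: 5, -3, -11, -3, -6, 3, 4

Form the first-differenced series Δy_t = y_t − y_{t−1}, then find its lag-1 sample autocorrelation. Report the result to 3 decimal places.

-0.145

First differences Δy: -8, -8, 8, -3, 9, 1
Mean of differences = -0.1667
Numerator Σ(Δy_t−Δȳ)(Δy_{t+1}−Δȳ) = -41.0278
Denominator Σ(Δy_t−Δȳ)² = 282.8333
r_1(Δy) = -41.0278 / 282.8333 = -0.145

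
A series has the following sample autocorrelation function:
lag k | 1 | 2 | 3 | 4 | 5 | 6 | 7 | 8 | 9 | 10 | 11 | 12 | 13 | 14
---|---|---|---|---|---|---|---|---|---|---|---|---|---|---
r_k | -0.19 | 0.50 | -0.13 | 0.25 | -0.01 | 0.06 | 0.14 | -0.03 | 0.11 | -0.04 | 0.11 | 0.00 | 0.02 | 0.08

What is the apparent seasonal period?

2

The largest autocorrelation is r_2 = 0.50, with a weaker echo at lag 4 (0.25); the remaining lags stay at or below 0.14.
The dominant spike at lag 2 indicates a seasonal period of 2.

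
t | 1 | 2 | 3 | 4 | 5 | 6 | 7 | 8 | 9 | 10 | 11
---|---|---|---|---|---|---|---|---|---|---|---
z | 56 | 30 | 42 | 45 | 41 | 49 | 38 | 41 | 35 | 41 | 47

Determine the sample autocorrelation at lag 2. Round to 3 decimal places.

-0.048

Mean z̄ = (56 + 30 + 42 + 45 + 41 + 49 + 38 + 41 + 35 + 41 + 47)/11 = 42.2727
Numerator Σ_{t=1}^{9}(z_t−z̄)(z_{t+2}−z̄) = -23.3306
Denominator Σ(z_t−z̄)² = 490.1818
r_2 = -23.3306 / 490.1818 = -0.048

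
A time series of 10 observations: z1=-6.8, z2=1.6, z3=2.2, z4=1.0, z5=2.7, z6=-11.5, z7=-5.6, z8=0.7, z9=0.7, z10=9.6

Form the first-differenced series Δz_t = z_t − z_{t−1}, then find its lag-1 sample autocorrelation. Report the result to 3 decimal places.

-0.175

First differences Δz: 8.4, 0.6, -1.2, 1.7, -14.2, 5.9, 6.3, 0.0, 8.9
Mean of differences = 1.8222
Numerator Σ(Δz_t−Δz̄)(Δz_{t+1}−Δz̄) = -70.1505
Denominator Σ(Δz_t−Δz̄)² = 400.7156
r_1(Δz) = -70.1505 / 400.7156 = -0.175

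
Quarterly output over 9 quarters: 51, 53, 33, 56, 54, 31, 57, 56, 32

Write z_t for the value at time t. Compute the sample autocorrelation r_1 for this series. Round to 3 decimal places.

-0.423

Mean z̄ = (51 + 53 + 33 + 56 + 54 + 31 + 57 + 56 + 32)/9 = 47.0000
Numerator Σ_{t=1}^{8}(z_t−z̄)(z_{t+1}−z̄) = -440.0000
Denominator Σ(z_t−z̄)² = 1040.0000
r_1 = -440.0000 / 1040.0000 = -0.423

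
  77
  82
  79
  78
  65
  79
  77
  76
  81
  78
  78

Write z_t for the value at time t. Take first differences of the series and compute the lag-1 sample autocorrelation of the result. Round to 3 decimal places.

First differences Δz: 5, -3, -1, -13, 14, -2, -1, 5, -3, 0
Mean of differences = 0.1000
Numerator Σ(Δz_t−Δz̄)(Δz_{t+1}−Δz̄) = -226.6100
Denominator Σ(Δz_t−Δz̄)² = 438.9000
r_1(Δz) = -226.6100 / 438.9000 = -0.516

-0.516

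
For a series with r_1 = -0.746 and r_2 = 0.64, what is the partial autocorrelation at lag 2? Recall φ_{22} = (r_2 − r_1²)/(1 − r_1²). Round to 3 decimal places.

φ_{22} = (r_2 − r_1²) / (1 − r_1²)
r_1² = (-0.746)² = 0.556516
Numerator = 0.64 − 0.5565 = 0.0835; denominator = 1 − 0.5565 = 0.4435
φ_{22} = 0.0835 / 0.4435 = 0.188

0.188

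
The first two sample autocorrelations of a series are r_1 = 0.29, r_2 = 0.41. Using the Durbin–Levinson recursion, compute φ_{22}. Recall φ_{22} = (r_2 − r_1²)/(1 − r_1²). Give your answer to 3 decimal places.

φ_{22} = (r_2 − r_1²) / (1 − r_1²)
r_1² = (0.29)² = 0.0841
Numerator = 0.41 − 0.0841 = 0.3259; denominator = 1 − 0.0841 = 0.9159
φ_{22} = 0.3259 / 0.9159 = 0.356

0.356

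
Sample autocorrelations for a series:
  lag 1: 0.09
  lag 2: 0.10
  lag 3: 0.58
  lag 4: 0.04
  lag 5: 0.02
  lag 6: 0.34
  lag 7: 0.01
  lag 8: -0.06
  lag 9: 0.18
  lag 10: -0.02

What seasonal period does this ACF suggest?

The largest autocorrelation is r_3 = 0.58, with weaker echoes at lags 6 (0.34) and 9 (0.18); the remaining lags stay at or below 0.10.
The dominant spike at lag 3 indicates a seasonal period of 3.

3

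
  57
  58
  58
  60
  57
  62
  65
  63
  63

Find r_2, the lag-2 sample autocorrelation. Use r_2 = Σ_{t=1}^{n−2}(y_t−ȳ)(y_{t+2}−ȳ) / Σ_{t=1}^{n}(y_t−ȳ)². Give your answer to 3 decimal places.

0.238

Mean ȳ = (57 + 58 + 58 + 60 + 57 + 62 + 65 + 63 + 63)/9 = 60.3333
Σ(y_t−ȳ)(y_{t+2}−ȳ) = (7.7778) + (0.7778) + (7.7778) + (-0.5556) + (-15.5556) + (4.4444) + (12.4444) = 17.1111
Denominator Σ(y_t−ȳ)² = 72.0000
r_2 = 17.1111 / 72.0000 = 0.238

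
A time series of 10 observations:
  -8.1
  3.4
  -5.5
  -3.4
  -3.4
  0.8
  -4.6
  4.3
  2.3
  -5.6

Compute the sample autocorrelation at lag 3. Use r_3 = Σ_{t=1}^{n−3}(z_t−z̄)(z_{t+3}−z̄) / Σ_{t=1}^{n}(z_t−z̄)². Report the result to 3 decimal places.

Mean z̄ = (-8.1 + 3.4 − 5.5 − 3.4 − 3.4 + 0.8 − 4.6 + 4.3 + 2.3 − 5.6)/10 = -1.9800
Σ(z_t−z̄)(z_{t+3}−z̄) = (8.6904) + (-7.6396) + (-9.7856) + (3.7204) + (-8.9176) + (11.8984) + (9.4844) = 7.4508
Denominator Σ(z_t−z̄)² = 168.2760
r_3 = 7.4508 / 168.2760 = 0.044

0.044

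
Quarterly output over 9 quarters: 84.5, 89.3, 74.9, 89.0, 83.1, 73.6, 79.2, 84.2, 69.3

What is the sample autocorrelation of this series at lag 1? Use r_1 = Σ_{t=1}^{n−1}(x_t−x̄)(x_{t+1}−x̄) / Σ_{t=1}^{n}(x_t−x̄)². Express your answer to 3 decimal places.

-0.250

Mean x̄ = (84.5 + 89.3 + 74.9 + 89.0 + 83.1 + 73.6 + 79.2 + 84.2 + 69.3)/9 = 80.7889
Numerator Σ_{t=1}^{8}(x_t−x̄)(x_{t+1}−x̄) = -97.7146
Denominator Σ(x_t−x̄)² = 391.4889
r_1 = -97.7146 / 391.4889 = -0.250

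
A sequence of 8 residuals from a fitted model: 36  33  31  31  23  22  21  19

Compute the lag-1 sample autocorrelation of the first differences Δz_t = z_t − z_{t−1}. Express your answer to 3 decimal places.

-0.432

First differences Δz: -3, -2, 0, -8, -1, -1, -2
Mean of differences = -2.4286
Numerator Σ(Δz_t−Δz̄)(Δz_{t+1}−Δz̄) = -18.0408
Denominator Σ(Δz_t−Δz̄)² = 41.7143
r_1(Δz) = -18.0408 / 41.7143 = -0.432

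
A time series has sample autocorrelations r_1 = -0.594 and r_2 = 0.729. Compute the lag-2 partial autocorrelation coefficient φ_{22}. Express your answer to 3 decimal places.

φ_{22} = (r_2 − r_1²) / (1 − r_1²)
r_1² = (-0.594)² = 0.352836
Numerator = 0.729 − 0.3528 = 0.3762; denominator = 1 − 0.3528 = 0.6472
φ_{22} = 0.3762 / 0.6472 = 0.581

0.581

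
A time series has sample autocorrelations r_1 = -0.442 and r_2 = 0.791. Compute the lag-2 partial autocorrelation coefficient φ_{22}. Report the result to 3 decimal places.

0.740

φ_{22} = (r_2 − r_1²) / (1 − r_1²)
r_1² = (-0.442)² = 0.195364
Numerator = 0.791 − 0.1954 = 0.5956; denominator = 1 − 0.1954 = 0.8046
φ_{22} = 0.5956 / 0.8046 = 0.740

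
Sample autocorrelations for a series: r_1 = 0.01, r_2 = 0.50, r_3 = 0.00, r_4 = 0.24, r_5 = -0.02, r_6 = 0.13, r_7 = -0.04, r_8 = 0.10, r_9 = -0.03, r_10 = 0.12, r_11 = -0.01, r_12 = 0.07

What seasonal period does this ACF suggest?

2

The largest autocorrelation is r_2 = 0.50, with a weaker echo at lag 4 (0.24); the remaining lags stay at or below 0.13.
The dominant spike at lag 2 indicates a seasonal period of 2.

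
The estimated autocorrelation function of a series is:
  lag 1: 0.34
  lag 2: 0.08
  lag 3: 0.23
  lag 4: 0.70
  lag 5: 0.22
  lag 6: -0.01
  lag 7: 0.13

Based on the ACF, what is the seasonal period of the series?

The largest autocorrelation is r_4 = 0.70; the remaining lags stay at or below 0.34. The elevated value at lag 1 (0.34), dropping to 0.08 at lag 2, reflects decaying short-term dependence rather than seasonality.
The dominant spike at lag 4 indicates a seasonal period of 4.

4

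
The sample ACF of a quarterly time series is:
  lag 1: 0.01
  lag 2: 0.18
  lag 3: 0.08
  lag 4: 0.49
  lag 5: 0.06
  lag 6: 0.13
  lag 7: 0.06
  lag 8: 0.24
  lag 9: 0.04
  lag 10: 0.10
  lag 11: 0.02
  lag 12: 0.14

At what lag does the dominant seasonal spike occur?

The largest autocorrelation is r_4 = 0.49, with a weaker echo at lag 8 (0.24); the remaining lags stay at or below 0.18.
The dominant spike at lag 4 indicates a seasonal period of 4.

4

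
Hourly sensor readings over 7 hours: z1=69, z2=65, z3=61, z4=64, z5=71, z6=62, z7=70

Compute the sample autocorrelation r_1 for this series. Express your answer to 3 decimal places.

Mean z̄ = (69 + 65 + 61 + 64 + 71 + 62 + 70)/7 = 66.0000
Deviations from mean: 3.0000, -1.0000, -5.0000, -2.0000, 5.0000, -4.0000, 4.0000
Numerator Σ_{t=1}^{6}(z_t−z̄)(z_{t+1}−z̄) = -34.0000
Denominator Σ(z_t−z̄)² = 96.0000
r_1 = -34.0000 / 96.0000 = -0.354

-0.354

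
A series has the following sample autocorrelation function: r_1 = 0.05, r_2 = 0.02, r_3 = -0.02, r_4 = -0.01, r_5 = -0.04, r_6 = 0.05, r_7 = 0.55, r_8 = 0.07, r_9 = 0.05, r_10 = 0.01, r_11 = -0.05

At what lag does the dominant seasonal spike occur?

The largest autocorrelation is r_7 = 0.55; the remaining lags stay at or below 0.07.
The dominant spike at lag 7 indicates a seasonal period of 7.

7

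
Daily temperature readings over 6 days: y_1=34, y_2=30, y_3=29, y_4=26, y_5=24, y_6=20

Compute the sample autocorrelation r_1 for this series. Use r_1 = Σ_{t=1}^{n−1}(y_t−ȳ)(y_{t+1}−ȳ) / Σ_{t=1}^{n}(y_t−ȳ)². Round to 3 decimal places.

Mean ȳ = (34 + 30 + 29 + 26 + 24 + 20)/6 = 27.1667
Σ(y_t−ȳ)(y_{t+1}−ȳ) = (19.3611) + (5.1944) + (-2.1389) + (3.6944) + (22.6944) = 48.8056
Denominator Σ(y_t−ȳ)² = 120.8333
r_1 = 48.8056 / 120.8333 = 0.404

0.404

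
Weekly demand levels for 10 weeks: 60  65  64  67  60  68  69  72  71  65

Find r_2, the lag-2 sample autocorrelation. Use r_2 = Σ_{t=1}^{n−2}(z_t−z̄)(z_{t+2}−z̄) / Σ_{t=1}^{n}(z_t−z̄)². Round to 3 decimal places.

0.180

Mean z̄ = (60 + 65 + 64 + 67 + 60 + 68 + 69 + 72 + 71 + 65)/10 = 66.1000
Numerator Σ_{t=1}^{8}(z_t−z̄)(z_{t+2}−z̄) = 27.5800
Denominator Σ(z_t−z̄)² = 152.9000
r_2 = 27.5800 / 152.9000 = 0.180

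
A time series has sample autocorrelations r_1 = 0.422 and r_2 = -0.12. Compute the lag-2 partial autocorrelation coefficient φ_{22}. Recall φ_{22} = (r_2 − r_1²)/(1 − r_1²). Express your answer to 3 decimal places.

φ_{22} = (r_2 − r_1²) / (1 − r_1²)
r_1² = (0.422)² = 0.178084
Numerator = -0.12 − 0.1781 = -0.2981; denominator = 1 − 0.1781 = 0.8219
φ_{22} = -0.2981 / 0.8219 = -0.363

-0.363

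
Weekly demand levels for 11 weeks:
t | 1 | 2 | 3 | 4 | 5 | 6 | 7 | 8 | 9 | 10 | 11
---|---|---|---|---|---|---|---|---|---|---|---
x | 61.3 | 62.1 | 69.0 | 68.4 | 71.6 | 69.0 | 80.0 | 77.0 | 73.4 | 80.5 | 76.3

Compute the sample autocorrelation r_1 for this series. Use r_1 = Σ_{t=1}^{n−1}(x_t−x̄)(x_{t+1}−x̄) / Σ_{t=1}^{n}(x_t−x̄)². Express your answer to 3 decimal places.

0.522

Mean x̄ = (61.3 + 62.1 + 69.0 + 68.4 + 71.6 + 69.0 + 80.0 + 77.0 + 73.4 + 80.5 + 76.3)/11 = 71.6909
Numerator Σ_{t=1}^{10}(x_t−x̄)(x_{t+1}−x̄) = 221.3517
Denominator Σ(x_t−x̄)² = 424.2691
r_1 = 221.3517 / 424.2691 = 0.522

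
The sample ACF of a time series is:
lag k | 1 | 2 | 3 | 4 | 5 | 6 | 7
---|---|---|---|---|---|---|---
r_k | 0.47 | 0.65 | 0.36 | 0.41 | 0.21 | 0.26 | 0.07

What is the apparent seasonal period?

2

The largest autocorrelation is r_2 = 0.65; the remaining lags stay at or below 0.47.
The dominant spike at lag 2 indicates a seasonal period of 2.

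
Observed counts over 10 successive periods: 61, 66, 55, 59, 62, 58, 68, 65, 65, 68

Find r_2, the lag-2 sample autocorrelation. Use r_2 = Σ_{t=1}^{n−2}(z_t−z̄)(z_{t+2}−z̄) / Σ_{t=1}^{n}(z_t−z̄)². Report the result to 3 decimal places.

Mean z̄ = (61 + 66 + 55 + 59 + 62 + 58 + 68 + 65 + 65 + 68)/10 = 62.7000
Numerator Σ_{t=1}^{8}(z_t−z̄)(z_{t+2}−z̄) = 33.5200
Denominator Σ(z_t−z̄)² = 176.1000
r_2 = 33.5200 / 176.1000 = 0.190

0.190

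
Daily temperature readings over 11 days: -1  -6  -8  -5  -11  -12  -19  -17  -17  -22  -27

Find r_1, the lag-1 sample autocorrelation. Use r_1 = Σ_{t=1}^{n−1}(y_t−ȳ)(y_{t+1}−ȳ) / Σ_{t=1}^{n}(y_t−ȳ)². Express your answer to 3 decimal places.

Mean ȳ = (-1 − 6 − 8 − 5 − 11 − 12 − 19 − 17 − 17 − 22 − 27)/11 = -13.1818
Numerator Σ_{t=1}^{10}(y_t−ȳ)(y_{t+1}−ȳ) = 372.9669
Denominator Σ(y_t−ȳ)² = 631.6364
r_1 = 372.9669 / 631.6364 = 0.590

0.590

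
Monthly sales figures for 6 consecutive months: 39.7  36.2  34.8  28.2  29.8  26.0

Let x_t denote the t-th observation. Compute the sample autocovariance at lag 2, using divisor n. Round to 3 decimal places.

Mean x̄ = (39.7 + 36.2 + 34.8 + 28.2 + 29.8 + 26.0)/6 = 32.4500
Deviations: 7.2500, 3.7500, 2.3500, -4.2500, -2.6500, -6.4500
Σ_{t=1}^{4}(x_t−x̄)(x_{t+2}−x̄) = 22.2850
γ_2 = 22.2850 / 6 = 3.714

3.714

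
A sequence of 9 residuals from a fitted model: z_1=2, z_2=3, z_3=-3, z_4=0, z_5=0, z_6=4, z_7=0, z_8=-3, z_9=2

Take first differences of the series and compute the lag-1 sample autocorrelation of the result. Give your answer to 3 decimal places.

-0.384

First differences Δz: 1, -6, 3, 0, 4, -4, -3, 5
Mean of differences = 0.0000
Numerator Σ(Δz_t−Δz̄)(Δz_{t+1}−Δz̄) = -43.0000
Denominator Σ(Δz_t−Δz̄)² = 112.0000
r_1(Δz) = -43.0000 / 112.0000 = -0.384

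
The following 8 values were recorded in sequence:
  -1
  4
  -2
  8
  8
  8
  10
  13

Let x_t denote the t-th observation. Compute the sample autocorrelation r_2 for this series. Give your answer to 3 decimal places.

0.320

Mean x̄ = (-1 + 4 − 2 + 8 + 8 + 8 + 10 + 13)/8 = 6.0000
Deviations from mean: -7.0000, -2.0000, -8.0000, 2.0000, 2.0000, 2.0000, 4.0000, 7.0000
Σ(x_t−x̄)(x_{t+2}−x̄) = (56.0000) + (-4.0000) + (-16.0000) + (4.0000) + (8.0000) + (14.0000) = 62.0000
Denominator Σ(x_t−x̄)² = 194.0000
r_2 = 62.0000 / 194.0000 = 0.320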